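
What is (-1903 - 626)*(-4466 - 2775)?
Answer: 18312489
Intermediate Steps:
(-1903 - 626)*(-4466 - 2775) = -2529*(-7241) = 18312489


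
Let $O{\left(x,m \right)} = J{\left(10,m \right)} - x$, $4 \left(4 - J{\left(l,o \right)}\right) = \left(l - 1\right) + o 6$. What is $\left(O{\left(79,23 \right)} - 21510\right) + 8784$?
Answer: $- \frac{51351}{4} \approx -12838.0$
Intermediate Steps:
$J{\left(l,o \right)} = \frac{17}{4} - \frac{3 o}{2} - \frac{l}{4}$ ($J{\left(l,o \right)} = 4 - \frac{\left(l - 1\right) + o 6}{4} = 4 - \frac{\left(-1 + l\right) + 6 o}{4} = 4 - \frac{-1 + l + 6 o}{4} = 4 - \left(- \frac{1}{4} + \frac{l}{4} + \frac{3 o}{2}\right) = \frac{17}{4} - \frac{3 o}{2} - \frac{l}{4}$)
$O{\left(x,m \right)} = \frac{7}{4} - x - \frac{3 m}{2}$ ($O{\left(x,m \right)} = \left(\frac{17}{4} - \frac{3 m}{2} - \frac{5}{2}\right) - x = \left(\frac{7}{4} - \frac{3 m}{2}\right) - x = \frac{7}{4} - x - \frac{3 m}{2}$)
$\left(O{\left(79,23 \right)} - 21510\right) + 8784 = \left(\left(\frac{7}{4} - 79 - \frac{69}{2}\right) - 21510\right) + 8784 = \left(- \frac{447}{4} - 21510\right) + 8784 = - \frac{86487}{4} + 8784 = - \frac{51351}{4}$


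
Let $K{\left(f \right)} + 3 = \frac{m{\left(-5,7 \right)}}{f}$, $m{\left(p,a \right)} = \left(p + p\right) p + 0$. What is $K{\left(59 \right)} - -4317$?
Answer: $\frac{254576}{59} \approx 4314.8$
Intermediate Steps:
$m{\left(p,a \right)} = 2 p^{2}$ ($m{\left(p,a \right)} = 2 p p + 0 = 2 p^{2} + 0 = 2 p^{2}$)
$K{\left(f \right)} = -3 + \frac{50}{f}$ ($K{\left(f \right)} = -3 + \frac{2 \left(-5\right)^{2}}{f} = -3 + \frac{2 \cdot 25}{f} = -3 + \frac{50}{f}$)
$K{\left(59 \right)} - -4317 = \left(-3 + \frac{50}{59}\right) - -4317 = \left(-3 + 50 \cdot \frac{1}{59}\right) + 4317 = \left(-3 + \frac{50}{59}\right) + 4317 = - \frac{127}{59} + 4317 = \frac{254576}{59}$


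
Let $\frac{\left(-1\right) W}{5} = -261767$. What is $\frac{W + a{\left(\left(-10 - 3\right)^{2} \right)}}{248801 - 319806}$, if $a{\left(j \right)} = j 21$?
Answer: $- \frac{1312384}{71005} \approx -18.483$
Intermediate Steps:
$W = 1308835$ ($W = \left(-5\right) \left(-261767\right) = 1308835$)
$a{\left(j \right)} = 21 j$
$\frac{W + a{\left(\left(-10 - 3\right)^{2} \right)}}{248801 - 319806} = \frac{1308835 + 21 \left(-10 - 3\right)^{2}}{248801 - 319806} = \frac{1308835 + 21 \left(-13\right)^{2}}{-71005} = \left(1308835 + 21 \cdot 169\right) \left(- \frac{1}{71005}\right) = \left(1308835 + 3549\right) \left(- \frac{1}{71005}\right) = 1312384 \left(- \frac{1}{71005}\right) = - \frac{1312384}{71005}$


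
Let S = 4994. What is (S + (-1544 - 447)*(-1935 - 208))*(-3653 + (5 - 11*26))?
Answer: -16804895338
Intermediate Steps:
(S + (-1544 - 447)*(-1935 - 208))*(-3653 + (5 - 11*26)) = (4994 + (-1544 - 447)*(-1935 - 208))*(-3653 + (5 - 11*26)) = (4994 - 1991*(-2143))*(-3653 + (5 - 286)) = (4994 + 4266713)*(-3653 - 281) = 4271707*(-3934) = -16804895338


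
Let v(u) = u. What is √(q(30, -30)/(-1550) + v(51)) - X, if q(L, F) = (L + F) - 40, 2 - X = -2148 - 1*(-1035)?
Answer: -1115 + √1225895/155 ≈ -1107.9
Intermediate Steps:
X = 1115 (X = 2 - (-2148 - 1*(-1035)) = 2 - (-2148 + 1035) = 2 - 1*(-1113) = 2 + 1113 = 1115)
q(L, F) = -40 + F + L (q(L, F) = (F + L) - 40 = -40 + F + L)
√(q(30, -30)/(-1550) + v(51)) - X = √((-40 - 30 + 30)/(-1550) + 51) - 1*1115 = √(-40*(-1/1550) + 51) - 1115 = √(4/155 + 51) - 1115 = √(7909/155) - 1115 = √1225895/155 - 1115 = -1115 + √1225895/155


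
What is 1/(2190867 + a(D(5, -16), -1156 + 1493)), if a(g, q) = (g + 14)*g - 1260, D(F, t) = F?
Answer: 1/2189702 ≈ 4.5668e-7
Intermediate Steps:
a(g, q) = -1260 + g*(14 + g) (a(g, q) = (14 + g)*g - 1260 = g*(14 + g) - 1260 = -1260 + g*(14 + g))
1/(2190867 + a(D(5, -16), -1156 + 1493)) = 1/(2190867 + (-1260 + 5² + 14*5)) = 1/(2190867 + (-1260 + 25 + 70)) = 1/(2190867 - 1165) = 1/2189702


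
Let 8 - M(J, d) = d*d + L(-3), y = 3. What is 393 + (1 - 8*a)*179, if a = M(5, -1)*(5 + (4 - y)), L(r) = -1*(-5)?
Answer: -16612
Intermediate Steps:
L(r) = 5
M(J, d) = 3 - d² (M(J, d) = 8 - (d*d + 5) = 8 - (d² + 5) = 8 - (5 + d²) = 8 + (-5 - d²) = 3 - d²)
a = 12 (a = (3 - 1*(-1)²)*(5 + (4 - 1*3)) = (3 - 1*1)*(5 + (4 - 3)) = (3 - 1)*(5 + 1) = 2*6 = 12)
393 + (1 - 8*a)*179 = 393 + (1 - 8*12)*179 = 393 + (1 - 96)*179 = 393 - 95*179 = 393 - 17005 = -16612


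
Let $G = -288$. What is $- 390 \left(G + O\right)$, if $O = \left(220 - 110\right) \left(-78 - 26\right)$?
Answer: $4573920$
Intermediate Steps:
$O = -11440$ ($O = 110 \left(-104\right) = -11440$)
$- 390 \left(G + O\right) = - 390 \left(-288 - 11440\right) = \left(-390\right) \left(-11728\right) = 4573920$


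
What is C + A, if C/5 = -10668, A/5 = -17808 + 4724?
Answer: -118760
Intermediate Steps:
A = -65420 (A = 5*(-17808 + 4724) = 5*(-13084) = -65420)
C = -53340 (C = 5*(-10668) = -53340)
C + A = -53340 - 65420 = -118760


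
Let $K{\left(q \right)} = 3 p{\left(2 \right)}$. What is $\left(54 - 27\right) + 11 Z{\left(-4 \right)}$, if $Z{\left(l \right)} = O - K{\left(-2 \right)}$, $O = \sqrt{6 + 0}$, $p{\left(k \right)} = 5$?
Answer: $-138 + 11 \sqrt{6} \approx -111.06$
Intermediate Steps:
$K{\left(q \right)} = 15$ ($K{\left(q \right)} = 3 \cdot 5 = 15$)
$O = \sqrt{6} \approx 2.4495$
$Z{\left(l \right)} = -15 + \sqrt{6}$ ($Z{\left(l \right)} = \sqrt{6} - 15 = -15 + \sqrt{6}$)
$\left(54 - 27\right) + 11 Z{\left(-4 \right)} = \left(54 - 27\right) + 11 \left(-15 + \sqrt{6}\right) = 27 - \left(165 - 11 \sqrt{6}\right) = -138 + 11 \sqrt{6}$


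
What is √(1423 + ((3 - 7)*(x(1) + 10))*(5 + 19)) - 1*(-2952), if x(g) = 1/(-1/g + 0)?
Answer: 2952 + √559 ≈ 2975.6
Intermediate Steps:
x(g) = -g (x(g) = 1/(-1/g) = -g)
√(1423 + ((3 - 7)*(x(1) + 10))*(5 + 19)) - 1*(-2952) = √(1423 + ((3 - 7)*(-1*1 + 10))*(5 + 19)) - 1*(-2952) = √(1423 - 4*(-1 + 10)*24) + 2952 = √(1423 - 4*9*24) + 2952 = √(1423 - 36*24) + 2952 = √(1423 - 864) + 2952 = √559 + 2952 = 2952 + √559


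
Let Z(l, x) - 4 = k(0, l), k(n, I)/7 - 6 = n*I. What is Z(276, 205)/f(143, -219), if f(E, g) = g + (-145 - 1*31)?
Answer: -46/395 ≈ -0.11646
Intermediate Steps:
k(n, I) = 42 + 7*I*n (k(n, I) = 42 + 7*(n*I) = 42 + 7*(I*n) = 42 + 7*I*n)
Z(l, x) = 46 (Z(l, x) = 4 + (42 + 7*l*0) = 4 + (42 + 0) = 4 + 42 = 46)
f(E, g) = -176 + g (f(E, g) = g + (-145 - 31) = g - 176 = -176 + g)
Z(276, 205)/f(143, -219) = 46/(-176 - 219) = 46/(-395) = 46*(-1/395) = -46/395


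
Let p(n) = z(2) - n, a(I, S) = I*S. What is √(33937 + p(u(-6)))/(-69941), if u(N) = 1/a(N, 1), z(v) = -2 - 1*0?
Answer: -√1221666/419646 ≈ -0.0026339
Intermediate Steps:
z(v) = -2 (z(v) = -2 + 0 = -2)
u(N) = 1/N (u(N) = 1/(N*1) = 1/N)
p(n) = -2 - n
√(33937 + p(u(-6)))/(-69941) = √(33937 + (-2 - 1/(-6)))/(-69941) = √(33937 + (-2 - 1*(-⅙)))*(-1/69941) = √(33937 + (-2 + ⅙))*(-1/69941) = √(33937 - 11/6)*(-1/69941) = √(203611/6)*(-1/69941) = (√1221666/6)*(-1/69941) = -√1221666/419646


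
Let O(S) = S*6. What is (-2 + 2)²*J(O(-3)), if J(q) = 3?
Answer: 0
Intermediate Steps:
O(S) = 6*S
(-2 + 2)²*J(O(-3)) = (-2 + 2)²*3 = 0²*3 = 0*3 = 0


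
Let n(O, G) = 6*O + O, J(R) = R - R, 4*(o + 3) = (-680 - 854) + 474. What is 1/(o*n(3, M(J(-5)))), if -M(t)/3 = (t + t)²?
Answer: -1/5628 ≈ -0.00017768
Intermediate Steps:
o = -268 (o = -3 + ((-680 - 854) + 474)/4 = -3 + (-1534 + 474)/4 = -3 + (¼)*(-1060) = -3 - 265 = -268)
J(R) = 0
M(t) = -12*t² (M(t) = -3*(t + t)² = -3*4*t² = -12*t²)
n(O, G) = 7*O
1/(o*n(3, M(J(-5)))) = 1/(-1876*3) = 1/(-268*21) = 1/(-5628) = -1/5628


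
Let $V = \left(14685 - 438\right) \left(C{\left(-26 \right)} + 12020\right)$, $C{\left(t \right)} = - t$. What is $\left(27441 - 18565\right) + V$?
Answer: $171628238$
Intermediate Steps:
$V = 171619362$ ($V = \left(14685 - 438\right) \left(\left(-1\right) \left(-26\right) + 12020\right) = 14247 \left(26 + 12020\right) = 14247 \cdot 12046 = 171619362$)
$\left(27441 - 18565\right) + V = \left(27441 - 18565\right) + 171619362 = 8876 + 171619362 = 171628238$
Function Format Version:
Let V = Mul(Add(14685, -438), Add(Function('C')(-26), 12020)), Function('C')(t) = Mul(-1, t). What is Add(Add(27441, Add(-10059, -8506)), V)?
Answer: 171628238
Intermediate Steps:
V = 171619362 (V = Mul(Add(14685, -438), Add(Mul(-1, -26), 12020)) = Mul(14247, Add(26, 12020)) = Mul(14247, 12046) = 171619362)
Add(Add(27441, Add(-10059, -8506)), V) = Add(Add(27441, Add(-10059, -8506)), 171619362) = Add(Add(27441, -18565), 171619362) = Add(8876, 171619362) = 171628238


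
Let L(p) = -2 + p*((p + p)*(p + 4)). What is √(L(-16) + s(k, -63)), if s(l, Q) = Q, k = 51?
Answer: I*√6209 ≈ 78.797*I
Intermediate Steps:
L(p) = -2 + 2*p²*(4 + p) (L(p) = -2 + p*((2*p)*(4 + p)) = -2 + p*(2*p*(4 + p)) = -2 + 2*p²*(4 + p))
√(L(-16) + s(k, -63)) = √((-2 + 2*(-16)³ + 8*(-16)²) - 63) = √((-2 + 2*(-4096) + 8*256) - 63) = √((-2 - 8192 + 2048) - 63) = √(-6146 - 63) = √(-6209) = I*√6209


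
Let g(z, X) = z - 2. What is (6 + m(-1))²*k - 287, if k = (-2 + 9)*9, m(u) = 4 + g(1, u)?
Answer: 4816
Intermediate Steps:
g(z, X) = -2 + z
m(u) = 3 (m(u) = 4 + (-2 + 1) = 4 - 1 = 3)
k = 63 (k = 7*9 = 63)
(6 + m(-1))²*k - 287 = (6 + 3)²*63 - 287 = 9²*63 - 287 = 81*63 - 287 = 5103 - 287 = 4816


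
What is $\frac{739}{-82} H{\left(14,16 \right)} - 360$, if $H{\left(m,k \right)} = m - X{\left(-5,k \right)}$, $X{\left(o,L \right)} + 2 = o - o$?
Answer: $- \frac{20672}{41} \approx -504.2$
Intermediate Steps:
$X{\left(o,L \right)} = -2$ ($X{\left(o,L \right)} = -2 + \left(o - o\right) = -2 + 0 = -2$)
$H{\left(m,k \right)} = 2 + m$ ($H{\left(m,k \right)} = m - -2 = m + 2 = 2 + m$)
$\frac{739}{-82} H{\left(14,16 \right)} - 360 = \frac{739}{-82} \left(2 + 14\right) - 360 = 739 \left(- \frac{1}{82}\right) 16 - 360 = \left(- \frac{739}{82}\right) 16 - 360 = - \frac{5912}{41} - 360 = - \frac{20672}{41}$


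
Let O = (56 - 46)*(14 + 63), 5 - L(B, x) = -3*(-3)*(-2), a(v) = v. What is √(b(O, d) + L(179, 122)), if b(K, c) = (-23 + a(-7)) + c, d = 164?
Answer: √157 ≈ 12.530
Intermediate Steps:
L(B, x) = 23 (L(B, x) = 5 - (-3*(-3))*(-2) = 5 - 9*(-2) = 5 - 1*(-18) = 5 + 18 = 23)
O = 770 (O = 10*77 = 770)
b(K, c) = -30 + c (b(K, c) = (-23 - 7) + c = -30 + c)
√(b(O, d) + L(179, 122)) = √((-30 + 164) + 23) = √(134 + 23) = √157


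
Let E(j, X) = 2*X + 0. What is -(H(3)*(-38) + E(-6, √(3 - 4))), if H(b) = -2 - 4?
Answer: -228 - 2*I ≈ -228.0 - 2.0*I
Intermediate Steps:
H(b) = -6
E(j, X) = 2*X
-(H(3)*(-38) + E(-6, √(3 - 4))) = -(-6*(-38) + 2*√(3 - 4)) = -(228 + 2*√(-1)) = -(228 + 2*I) = -228 - 2*I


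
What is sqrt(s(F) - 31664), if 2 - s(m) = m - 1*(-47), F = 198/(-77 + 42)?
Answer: I*sqrt(38836595)/35 ≈ 178.05*I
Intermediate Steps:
F = -198/35 (F = 198/(-35) = 198*(-1/35) = -198/35 ≈ -5.6571)
s(m) = -45 - m (s(m) = 2 - (m - 1*(-47)) = 2 - (m + 47) = 2 - (47 + m) = 2 + (-47 - m) = -45 - m)
sqrt(s(F) - 31664) = sqrt((-45 - 1*(-198/35)) - 31664) = sqrt((-45 + 198/35) - 31664) = sqrt(-1377/35 - 31664) = sqrt(-1109617/35) = I*sqrt(38836595)/35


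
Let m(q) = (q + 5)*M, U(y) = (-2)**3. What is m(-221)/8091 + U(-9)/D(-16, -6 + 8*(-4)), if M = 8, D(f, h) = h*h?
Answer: -71110/324539 ≈ -0.21911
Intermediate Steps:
D(f, h) = h**2
U(y) = -8
m(q) = 40 + 8*q (m(q) = (q + 5)*8 = (5 + q)*8 = 40 + 8*q)
m(-221)/8091 + U(-9)/D(-16, -6 + 8*(-4)) = (40 + 8*(-221))/8091 - 8/(-6 + 8*(-4))**2 = (40 - 1768)*(1/8091) - 8/(-6 - 32)**2 = -1728*1/8091 - 8/((-38)**2) = -192/899 - 8/1444 = -192/899 - 8*1/1444 = -192/899 - 2/361 = -71110/324539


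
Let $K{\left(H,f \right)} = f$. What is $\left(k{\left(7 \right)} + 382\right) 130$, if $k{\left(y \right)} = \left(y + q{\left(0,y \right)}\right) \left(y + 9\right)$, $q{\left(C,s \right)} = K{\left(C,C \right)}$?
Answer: $64220$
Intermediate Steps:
$q{\left(C,s \right)} = C$
$k{\left(y \right)} = y \left(9 + y\right)$ ($k{\left(y \right)} = \left(y + 0\right) \left(y + 9\right) = y \left(9 + y\right)$)
$\left(k{\left(7 \right)} + 382\right) 130 = \left(7 \left(9 + 7\right) + 382\right) 130 = \left(7 \cdot 16 + 382\right) 130 = \left(112 + 382\right) 130 = 494 \cdot 130 = 64220$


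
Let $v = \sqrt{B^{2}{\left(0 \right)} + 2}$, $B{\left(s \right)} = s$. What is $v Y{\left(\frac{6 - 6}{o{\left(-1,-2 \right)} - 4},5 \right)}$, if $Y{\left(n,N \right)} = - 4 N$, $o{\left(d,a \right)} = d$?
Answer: $- 20 \sqrt{2} \approx -28.284$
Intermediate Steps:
$v = \sqrt{2}$ ($v = \sqrt{0^{2} + 2} = \sqrt{0 + 2} = \sqrt{2} \approx 1.4142$)
$v Y{\left(\frac{6 - 6}{o{\left(-1,-2 \right)} - 4},5 \right)} = \sqrt{2} \left(\left(-4\right) 5\right) = \sqrt{2} \left(-20\right) = - 20 \sqrt{2}$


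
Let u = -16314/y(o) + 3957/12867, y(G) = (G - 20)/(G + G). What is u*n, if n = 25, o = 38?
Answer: -22157303975/12867 ≈ -1.7220e+6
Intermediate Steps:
y(G) = (-20 + G)/(2*G) (y(G) = (-20 + G)/((2*G)) = (-20 + G)*(1/(2*G)) = (-20 + G)/(2*G))
u = -886292159/12867 (u = -16314*76/(-20 + 38) + 3957/12867 = -16314/((½)*(1/38)*18) + 3957*(1/12867) = -16314/9/38 + 1319/4289 = -16314*38/9 + 1319/4289 = -206644/3 + 1319/4289 = -886292159/12867 ≈ -68881.)
u*n = -886292159/12867*25 = -22157303975/12867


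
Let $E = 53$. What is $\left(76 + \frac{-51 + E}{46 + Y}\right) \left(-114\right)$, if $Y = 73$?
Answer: $- \frac{1031244}{119} \approx -8665.9$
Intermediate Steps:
$\left(76 + \frac{-51 + E}{46 + Y}\right) \left(-114\right) = \left(76 + \frac{-51 + 53}{46 + 73}\right) \left(-114\right) = \left(76 + \frac{2}{119}\right) \left(-114\right) = \frac{9046}{119} \left(-114\right) = - \frac{1031244}{119}$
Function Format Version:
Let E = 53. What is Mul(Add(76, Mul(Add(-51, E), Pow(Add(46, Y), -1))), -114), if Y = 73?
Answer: Rational(-1031244, 119) ≈ -8665.9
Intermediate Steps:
Mul(Add(76, Mul(Add(-51, E), Pow(Add(46, Y), -1))), -114) = Mul(Add(76, Mul(Add(-51, 53), Pow(Add(46, 73), -1))), -114) = Mul(Add(76, Mul(2, Pow(119, -1))), -114) = Mul(Add(76, Mul(2, Rational(1, 119))), -114) = Mul(Add(76, Rational(2, 119)), -114) = Mul(Rational(9046, 119), -114) = Rational(-1031244, 119)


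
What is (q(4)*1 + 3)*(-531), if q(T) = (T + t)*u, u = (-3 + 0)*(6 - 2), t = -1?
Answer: 17523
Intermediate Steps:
u = -12 (u = -3*4 = -12)
q(T) = 12 - 12*T (q(T) = (T - 1)*(-12) = (-1 + T)*(-12) = 12 - 12*T)
(q(4)*1 + 3)*(-531) = ((12 - 12*4)*1 + 3)*(-531) = ((12 - 48)*1 + 3)*(-531) = (-36*1 + 3)*(-531) = (-36 + 3)*(-531) = -33*(-531) = 17523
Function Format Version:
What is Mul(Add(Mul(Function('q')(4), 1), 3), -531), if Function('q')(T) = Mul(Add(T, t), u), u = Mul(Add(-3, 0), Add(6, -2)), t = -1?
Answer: 17523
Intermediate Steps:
u = -12 (u = Mul(-3, 4) = -12)
Function('q')(T) = Add(12, Mul(-12, T)) (Function('q')(T) = Mul(Add(T, -1), -12) = Mul(Add(-1, T), -12) = Add(12, Mul(-12, T)))
Mul(Add(Mul(Function('q')(4), 1), 3), -531) = Mul(Add(Mul(Add(12, Mul(-12, 4)), 1), 3), -531) = Mul(Add(Mul(Add(12, -48), 1), 3), -531) = Mul(Add(Mul(-36, 1), 3), -531) = Mul(Add(-36, 3), -531) = Mul(-33, -531) = 17523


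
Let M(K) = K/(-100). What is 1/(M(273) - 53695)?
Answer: -100/5369773 ≈ -1.8623e-5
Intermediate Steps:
M(K) = -K/100 (M(K) = K*(-1/100) = -K/100)
1/(M(273) - 53695) = 1/(-1/100*273 - 53695) = 1/(-273/100 - 53695) = 1/(-5369773/100) = -100/5369773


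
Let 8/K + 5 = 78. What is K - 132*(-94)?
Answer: 905792/73 ≈ 12408.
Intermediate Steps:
K = 8/73 (K = 8/(-5 + 78) = 8/73 ≈ 0.10959)
K - 132*(-94) = 8/73 - 132*(-94) = 8/73 + 12408 = 905792/73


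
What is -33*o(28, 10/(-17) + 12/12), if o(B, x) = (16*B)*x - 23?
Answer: -90585/17 ≈ -5328.5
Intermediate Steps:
o(B, x) = -23 + 16*B*x (o(B, x) = 16*B*x - 23 = -23 + 16*B*x)
-33*o(28, 10/(-17) + 12/12) = -33*(-23 + 16*28*(10/(-17) + 12/12)) = -33*(-23 + 16*28*(10*(-1/17) + 12*(1/12))) = -33*(-23 + 16*28*(-10/17 + 1)) = -33*(-23 + 16*28*(7/17)) = -33*(-23 + 3136/17) = -33*2745/17 = -90585/17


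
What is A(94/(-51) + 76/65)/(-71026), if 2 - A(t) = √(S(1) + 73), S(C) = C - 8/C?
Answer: -1/35513 + √66/71026 ≈ 8.6223e-5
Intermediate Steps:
A(t) = 2 - √66 (A(t) = 2 - √((1 - 8/1) + 73) = 2 - √((1 - 8*1) + 73) = 2 - √((1 - 8) + 73) = 2 - √(-7 + 73) = 2 - √66)
A(94/(-51) + 76/65)/(-71026) = (2 - √66)/(-71026) = (2 - √66)*(-1/71026) = -1/35513 + √66/71026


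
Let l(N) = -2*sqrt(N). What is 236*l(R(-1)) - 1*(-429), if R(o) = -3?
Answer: 429 - 472*I*sqrt(3) ≈ 429.0 - 817.53*I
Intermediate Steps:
236*l(R(-1)) - 1*(-429) = 236*(-2*I*sqrt(3)) - 1*(-429) = 236*(-2*I*sqrt(3)) + 429 = -472*I*sqrt(3) + 429 = 429 - 472*I*sqrt(3)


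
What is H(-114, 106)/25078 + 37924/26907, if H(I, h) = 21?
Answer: 951623119/674773746 ≈ 1.4103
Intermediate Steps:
H(-114, 106)/25078 + 37924/26907 = 21/25078 + 37924/26907 = 951623119/674773746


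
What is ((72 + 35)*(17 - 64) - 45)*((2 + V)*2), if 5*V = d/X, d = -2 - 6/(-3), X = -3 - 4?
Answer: -20296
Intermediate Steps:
X = -7
d = 0 (d = -2 - 6*(-1)/3 = -2 - 1*(-2) = -2 + 2 = 0)
V = 0 (V = (0/(-7))/5 = (0*(-⅐))/5 = (⅕)*0 = 0)
((72 + 35)*(17 - 64) - 45)*((2 + V)*2) = ((72 + 35)*(17 - 64) - 45)*((2 + 0)*2) = (107*(-47) - 45)*(2*2) = (-5029 - 45)*4 = -5074*4 = -20296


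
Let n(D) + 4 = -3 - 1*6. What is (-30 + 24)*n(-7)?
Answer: 78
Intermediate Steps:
n(D) = -13 (n(D) = -4 + (-3 - 1*6) = -4 + (-3 - 6) = -4 - 9 = -13)
(-30 + 24)*n(-7) = (-30 + 24)*(-13) = -6*(-13) = 78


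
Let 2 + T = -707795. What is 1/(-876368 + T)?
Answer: -1/1584165 ≈ -6.3125e-7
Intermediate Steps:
T = -707797 (T = -2 - 707795 = -707797)
1/(-876368 + T) = 1/(-876368 - 707797) = 1/(-1584165) = -1/1584165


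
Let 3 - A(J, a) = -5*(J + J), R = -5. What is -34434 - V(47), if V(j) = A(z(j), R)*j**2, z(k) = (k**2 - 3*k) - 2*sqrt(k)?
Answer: -45723181 + 44180*sqrt(47) ≈ -4.5420e+7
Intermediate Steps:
z(k) = k**2 - 3*k - 2*sqrt(k)
A(J, a) = 3 + 10*J (A(J, a) = 3 - (-5)*(J + J) = 3 - (-5)*2*J = 3 - (-10)*J = 3 + 10*J)
V(j) = j**2*(3 - 30*j - 20*sqrt(j) + 10*j**2) (V(j) = (3 + 10*(j**2 - 3*j - 2*sqrt(j)))*j**2 = (3 + (-30*j - 20*sqrt(j) + 10*j**2))*j**2 = (3 - 30*j - 20*sqrt(j) + 10*j**2)*j**2 = j**2*(3 - 30*j - 20*sqrt(j) + 10*j**2))
-34434 - V(47) = -34434 - 47**2*(3 - 30*47 - 20*sqrt(47) + 10*47**2) = -34434 - 2209*(3 - 1410 - 20*sqrt(47) + 10*2209) = -34434 - 2209*(3 - 1410 - 20*sqrt(47) + 22090) = -34434 - 2209*(20683 - 20*sqrt(47)) = -34434 - (45688747 - 44180*sqrt(47)) = -34434 + (-45688747 + 44180*sqrt(47)) = -45723181 + 44180*sqrt(47)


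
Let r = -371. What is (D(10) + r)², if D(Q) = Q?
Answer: 130321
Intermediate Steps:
(D(10) + r)² = (10 - 371)² = (-361)² = 130321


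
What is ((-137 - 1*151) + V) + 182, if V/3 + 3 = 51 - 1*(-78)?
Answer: 272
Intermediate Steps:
V = 378 (V = -9 + 3*(51 - 1*(-78)) = -9 + 3*(51 + 78) = -9 + 3*129 = -9 + 387 = 378)
((-137 - 1*151) + V) + 182 = ((-137 - 1*151) + 378) + 182 = ((-137 - 151) + 378) + 182 = (-288 + 378) + 182 = 90 + 182 = 272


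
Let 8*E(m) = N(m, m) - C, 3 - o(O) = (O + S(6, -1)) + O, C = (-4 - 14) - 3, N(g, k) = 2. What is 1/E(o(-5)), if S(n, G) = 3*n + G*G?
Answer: 8/23 ≈ 0.34783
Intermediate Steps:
C = -21 (C = -18 - 3 = -21)
S(n, G) = G² + 3*n (S(n, G) = 3*n + G² = G² + 3*n)
o(O) = -16 - 2*O (o(O) = 3 - ((O + ((-1)² + 3*6)) + O) = 3 - ((O + (1 + 18)) + O) = 3 - ((O + 19) + O) = 3 - ((19 + O) + O) = 3 - (19 + 2*O) = 3 + (-19 - 2*O) = -16 - 2*O)
E(m) = 23/8 (E(m) = (2 - 1*(-21))/8 = (2 + 21)/8 = (⅛)*23 = 23/8)
1/E(o(-5)) = 1/(23/8) = 8/23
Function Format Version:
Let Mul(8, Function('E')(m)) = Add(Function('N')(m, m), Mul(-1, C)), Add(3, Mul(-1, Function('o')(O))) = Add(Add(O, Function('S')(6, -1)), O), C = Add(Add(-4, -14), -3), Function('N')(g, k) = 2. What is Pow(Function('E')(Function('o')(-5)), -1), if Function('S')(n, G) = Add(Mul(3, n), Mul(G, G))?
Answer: Rational(8, 23) ≈ 0.34783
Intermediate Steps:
C = -21 (C = Add(-18, -3) = -21)
Function('S')(n, G) = Add(Pow(G, 2), Mul(3, n)) (Function('S')(n, G) = Add(Mul(3, n), Pow(G, 2)) = Add(Pow(G, 2), Mul(3, n)))
Function('o')(O) = Add(-16, Mul(-2, O)) (Function('o')(O) = Add(3, Mul(-1, Add(Add(O, Add(Pow(-1, 2), Mul(3, 6))), O))) = Add(3, Mul(-1, Add(Add(O, Add(1, 18)), O))) = Add(3, Mul(-1, Add(Add(O, 19), O))) = Add(3, Mul(-1, Add(Add(19, O), O))) = Add(3, Mul(-1, Add(19, Mul(2, O)))) = Add(3, Add(-19, Mul(-2, O))) = Add(-16, Mul(-2, O)))
Function('E')(m) = Rational(23, 8) (Function('E')(m) = Mul(Rational(1, 8), Add(2, Mul(-1, -21))) = Mul(Rational(1, 8), Add(2, 21)) = Mul(Rational(1, 8), 23) = Rational(23, 8))
Pow(Function('E')(Function('o')(-5)), -1) = Pow(Rational(23, 8), -1) = Rational(8, 23)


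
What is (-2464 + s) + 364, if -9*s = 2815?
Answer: -21715/9 ≈ -2412.8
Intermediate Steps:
s = -2815/9 (s = -1/9*2815 = -2815/9 ≈ -312.78)
(-2464 + s) + 364 = (-2464 - 2815/9) + 364 = -24991/9 + 364 = -21715/9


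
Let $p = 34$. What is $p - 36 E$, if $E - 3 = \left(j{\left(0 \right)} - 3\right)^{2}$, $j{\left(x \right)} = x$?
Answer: $-398$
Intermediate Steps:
$E = 12$ ($E = 3 + \left(0 - 3\right)^{2} = 3 + \left(-3\right)^{2} = 3 + 9 = 12$)
$p - 36 E = 34 - 432 = -398$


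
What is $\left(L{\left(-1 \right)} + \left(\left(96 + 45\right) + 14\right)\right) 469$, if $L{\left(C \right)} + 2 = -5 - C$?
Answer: $69881$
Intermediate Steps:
$L{\left(C \right)} = -7 - C$ ($L{\left(C \right)} = -2 - \left(5 + C\right) = -7 - C$)
$\left(L{\left(-1 \right)} + \left(\left(96 + 45\right) + 14\right)\right) 469 = \left(\left(-7 - -1\right) + \left(\left(96 + 45\right) + 14\right)\right) 469 = \left(\left(-7 + 1\right) + \left(141 + 14\right)\right) 469 = \left(-6 + 155\right) 469 = 149 \cdot 469 = 69881$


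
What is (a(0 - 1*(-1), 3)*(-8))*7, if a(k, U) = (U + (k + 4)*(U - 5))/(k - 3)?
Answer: -196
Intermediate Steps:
a(k, U) = (U + (-5 + U)*(4 + k))/(-3 + k) (a(k, U) = (U + (4 + k)*(-5 + U))/(-3 + k) = (U + (-5 + U)*(4 + k))/(-3 + k))
(a(0 - 1*(-1), 3)*(-8))*7 = (((-20 - 5*(0 - 1*(-1)) + 5*3 + 3*(0 - 1*(-1)))/(-3 + (0 - 1*(-1))))*(-8))*7 = (((-20 - 5*(0 + 1) + 15 + 3*(0 + 1))/(-3 + (0 + 1)))*(-8))*7 = (((-20 - 5*1 + 15 + 3*1)/(-3 + 1))*(-8))*7 = (((-20 - 5 + 15 + 3)/(-2))*(-8))*7 = (-1/2*(-7)*(-8))*7 = ((7/2)*(-8))*7 = -28*7 = -196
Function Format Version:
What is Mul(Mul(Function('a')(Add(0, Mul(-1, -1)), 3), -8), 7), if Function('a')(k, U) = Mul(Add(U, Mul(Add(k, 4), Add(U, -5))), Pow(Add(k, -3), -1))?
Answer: -196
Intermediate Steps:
Function('a')(k, U) = Mul(Pow(Add(-3, k), -1), Add(U, Mul(Add(-5, U), Add(4, k)))) (Function('a')(k, U) = Mul(Add(U, Mul(Add(4, k), Add(-5, U))), Pow(Add(-3, k), -1)) = Mul(Add(U, Mul(Add(-5, U), Add(4, k))), Pow(Add(-3, k), -1)) = Mul(Pow(Add(-3, k), -1), Add(U, Mul(Add(-5, U), Add(4, k)))))
Mul(Mul(Function('a')(Add(0, Mul(-1, -1)), 3), -8), 7) = Mul(Mul(Mul(Pow(Add(-3, Add(0, Mul(-1, -1))), -1), Add(-20, Mul(-5, Add(0, Mul(-1, -1))), Mul(5, 3), Mul(3, Add(0, Mul(-1, -1))))), -8), 7) = Mul(Mul(Mul(Pow(Add(-3, Add(0, 1)), -1), Add(-20, Mul(-5, Add(0, 1)), 15, Mul(3, Add(0, 1)))), -8), 7) = Mul(Mul(Mul(Pow(Add(-3, 1), -1), Add(-20, Mul(-5, 1), 15, Mul(3, 1))), -8), 7) = Mul(Mul(Mul(Pow(-2, -1), Add(-20, -5, 15, 3)), -8), 7) = Mul(Mul(Mul(Rational(-1, 2), -7), -8), 7) = Mul(Mul(Rational(7, 2), -8), 7) = Mul(-28, 7) = -196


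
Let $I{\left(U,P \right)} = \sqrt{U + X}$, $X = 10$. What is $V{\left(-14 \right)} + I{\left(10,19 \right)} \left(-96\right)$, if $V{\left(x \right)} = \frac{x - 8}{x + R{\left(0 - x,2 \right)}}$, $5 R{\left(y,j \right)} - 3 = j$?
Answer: $\frac{22}{13} - 192 \sqrt{5} \approx -427.63$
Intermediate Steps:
$R{\left(y,j \right)} = \frac{3}{5} + \frac{j}{5}$
$I{\left(U,P \right)} = \sqrt{10 + U}$ ($I{\left(U,P \right)} = \sqrt{U + 10} = \sqrt{10 + U}$)
$V{\left(x \right)} = \frac{-8 + x}{1 + x}$ ($V{\left(x \right)} = \frac{x - 8}{x + \left(\frac{3}{5} + \frac{1}{5} \cdot 2\right)} = \frac{-8 + x}{x + \left(\frac{3}{5} + \frac{2}{5}\right)} = \frac{-8 + x}{x + 1} = \frac{-8 + x}{1 + x}$)
$V{\left(-14 \right)} + I{\left(10,19 \right)} \left(-96\right) = \frac{-8 - 14}{1 - 14} + \sqrt{10 + 10} \left(-96\right) = \frac{1}{-13} \left(-22\right) + \sqrt{20} \left(-96\right) = \left(- \frac{1}{13}\right) \left(-22\right) + 2 \sqrt{5} \left(-96\right) = \frac{22}{13} - 192 \sqrt{5}$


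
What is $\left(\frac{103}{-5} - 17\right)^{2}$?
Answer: $\frac{35344}{25} \approx 1413.8$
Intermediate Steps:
$\left(\frac{103}{-5} - 17\right)^{2} = \left(103 \left(- \frac{1}{5}\right) + \left(-20 + 3\right)\right)^{2} = \left(- \frac{103}{5} - 17\right)^{2} = \left(- \frac{188}{5}\right)^{2} = \frac{35344}{25}$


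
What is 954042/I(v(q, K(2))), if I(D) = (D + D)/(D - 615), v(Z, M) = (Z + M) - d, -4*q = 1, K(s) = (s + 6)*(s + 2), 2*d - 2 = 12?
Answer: -125138509/11 ≈ -1.1376e+7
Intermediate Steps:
d = 7 (d = 1 + (1/2)*12 = 1 + 6 = 7)
K(s) = (2 + s)*(6 + s) (K(s) = (6 + s)*(2 + s) = (2 + s)*(6 + s))
q = -1/4 (q = -1/4*1 = -1/4 ≈ -0.25000)
v(Z, M) = -7 + M + Z (v(Z, M) = (Z + M) - 1*7 = (M + Z) - 7 = -7 + M + Z)
I(D) = 2*D/(-615 + D) (I(D) = (2*D)/(-615 + D) = 2*D/(-615 + D))
954042/I(v(q, K(2))) = 954042/((2*(-7 + (12 + 2**2 + 8*2) - 1/4)/(-615 + (-7 + (12 + 2**2 + 8*2) - 1/4)))) = 954042/((2*(-7 + (12 + 4 + 16) - 1/4)/(-615 + (-7 + (12 + 4 + 16) - 1/4)))) = 954042/((2*(-7 + 32 - 1/4)/(-615 + (-7 + 32 - 1/4)))) = 954042/((2*(99/4)/(-615 + 99/4))) = 954042/((2*(99/4)/(-2361/4))) = 954042/((2*(99/4)*(-4/2361))) = 954042/(-66/787) = 954042*(-787/66) = -125138509/11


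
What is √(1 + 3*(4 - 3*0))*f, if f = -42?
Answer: -42*√13 ≈ -151.43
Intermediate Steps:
√(1 + 3*(4 - 3*0))*f = √(1 + 3*(4 - 3*0))*(-42) = √(1 + 3*(4 + 0))*(-42) = √(1 + 3*4)*(-42) = √(1 + 12)*(-42) = √13*(-42) = -42*√13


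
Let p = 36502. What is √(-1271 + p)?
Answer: 7*√719 ≈ 187.70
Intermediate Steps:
√(-1271 + p) = √(-1271 + 36502) = √35231 = 7*√719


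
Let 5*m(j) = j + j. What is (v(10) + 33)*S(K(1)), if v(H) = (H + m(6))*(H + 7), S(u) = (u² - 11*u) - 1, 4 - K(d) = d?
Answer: -6095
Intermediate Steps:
K(d) = 4 - d
S(u) = -1 + u² - 11*u
m(j) = 2*j/5 (m(j) = (j + j)/5 = (2*j)/5 = 2*j/5)
v(H) = (7 + H)*(12/5 + H) (v(H) = (H + (⅖)*6)*(H + 7) = (H + 12/5)*(7 + H) = (12/5 + H)*(7 + H) = (7 + H)*(12/5 + H))
(v(10) + 33)*S(K(1)) = ((84/5 + 10² + (47/5)*10) + 33)*(-1 + (4 - 1*1)² - 11*(4 - 1*1)) = ((84/5 + 100 + 94) + 33)*(-1 + (4 - 1)² - 11*(4 - 1)) = (1054/5 + 33)*(-1 + 3² - 11*3) = 1219*(-1 + 9 - 33)/5 = (1219/5)*(-25) = -6095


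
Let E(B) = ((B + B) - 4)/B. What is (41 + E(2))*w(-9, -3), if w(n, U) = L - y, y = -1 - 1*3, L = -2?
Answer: 82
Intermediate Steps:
y = -4 (y = -1 - 3 = -4)
w(n, U) = 2 (w(n, U) = -2 - 1*(-4) = -2 + 4 = 2)
E(B) = (-4 + 2*B)/B (E(B) = (2*B - 4)/B = (-4 + 2*B)/B)
(41 + E(2))*w(-9, -3) = (41 + (2 - 4/2))*2 = (41 + (2 - 4*½))*2 = (41 + (2 - 2))*2 = (41 + 0)*2 = 41*2 = 82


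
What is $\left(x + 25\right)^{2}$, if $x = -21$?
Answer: $16$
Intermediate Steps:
$\left(x + 25\right)^{2} = \left(-21 + 25\right)^{2} = 4^{2} = 16$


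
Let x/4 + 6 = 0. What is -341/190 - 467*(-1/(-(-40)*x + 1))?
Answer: -415749/182210 ≈ -2.2817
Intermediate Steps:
x = -24 (x = -24 + 4*0 = -24 + 0 = -24)
-341/190 - 467*(-1/(-(-40)*x + 1)) = -341/190 - 467*(-1/(-(-40)*(-24) + 1)) = -341*1/190 - 467*(-1/(-10*96 + 1)) = -341/190 - 467*(-1/(-960 + 1)) = -341/190 - 467/((-1*(-959))) = -341/190 - 467/959 = -415749/182210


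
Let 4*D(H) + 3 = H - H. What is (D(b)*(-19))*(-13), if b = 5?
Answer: -741/4 ≈ -185.25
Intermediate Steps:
D(H) = -¾ (D(H) = -¾ + (H - H)/4 = -¾ + (¼)*0 = -¾ + 0 = -¾)
(D(b)*(-19))*(-13) = -¾*(-19)*(-13) = (57/4)*(-13) = -741/4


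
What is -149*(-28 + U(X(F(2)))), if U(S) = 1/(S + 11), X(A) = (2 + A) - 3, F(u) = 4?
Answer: 58259/14 ≈ 4161.4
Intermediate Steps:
X(A) = -1 + A
U(S) = 1/(11 + S)
-149*(-28 + U(X(F(2)))) = -149*(-28 + 1/(11 + (-1 + 4))) = -149*(-28 + 1/(11 + 3)) = -149*(-28 + 1/14) = -149*(-391/14) = 58259/14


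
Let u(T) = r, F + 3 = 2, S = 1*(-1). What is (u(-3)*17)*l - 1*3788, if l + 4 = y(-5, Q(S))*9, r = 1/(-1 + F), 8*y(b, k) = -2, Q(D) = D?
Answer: -29879/8 ≈ -3734.9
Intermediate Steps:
S = -1
F = -1 (F = -3 + 2 = -1)
y(b, k) = -1/4 (y(b, k) = (1/8)*(-2) = -1/4)
r = -1/2 (r = 1/(-1 - 1) = 1/(-2) = -1/2 ≈ -0.50000)
u(T) = -1/2
l = -25/4 (l = -4 - 1/4*9 = -4 - 9/4 = -25/4 ≈ -6.2500)
(u(-3)*17)*l - 1*3788 = -1/2*17*(-25/4) - 1*3788 = -17/2*(-25/4) - 3788 = 425/8 - 3788 = -29879/8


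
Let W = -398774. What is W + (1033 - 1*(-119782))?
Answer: -277959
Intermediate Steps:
W + (1033 - 1*(-119782)) = -398774 + (1033 - 1*(-119782)) = -398774 + (1033 + 119782) = -398774 + 120815 = -277959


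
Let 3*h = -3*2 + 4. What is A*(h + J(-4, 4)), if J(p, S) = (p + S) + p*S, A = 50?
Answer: -2500/3 ≈ -833.33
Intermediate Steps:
J(p, S) = S + p + S*p (J(p, S) = (S + p) + S*p = S + p + S*p)
h = -2/3 (h = (-3*2 + 4)/3 = (-6 + 4)/3 = (1/3)*(-2) = -2/3 ≈ -0.66667)
A*(h + J(-4, 4)) = 50*(-2/3 + (4 - 4 + 4*(-4))) = 50*(-2/3 + (4 - 4 - 16)) = 50*(-2/3 - 16) = 50*(-50/3) = -2500/3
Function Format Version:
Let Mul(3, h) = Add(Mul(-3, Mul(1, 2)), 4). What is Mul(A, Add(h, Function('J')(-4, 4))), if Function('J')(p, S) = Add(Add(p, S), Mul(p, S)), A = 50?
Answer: Rational(-2500, 3) ≈ -833.33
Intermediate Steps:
Function('J')(p, S) = Add(S, p, Mul(S, p)) (Function('J')(p, S) = Add(Add(S, p), Mul(S, p)) = Add(S, p, Mul(S, p)))
h = Rational(-2, 3) (h = Mul(Rational(1, 3), Add(Mul(-3, Mul(1, 2)), 4)) = Mul(Rational(1, 3), Add(Mul(-3, 2), 4)) = Mul(Rational(1, 3), Add(-6, 4)) = Mul(Rational(1, 3), -2) = Rational(-2, 3) ≈ -0.66667)
Mul(A, Add(h, Function('J')(-4, 4))) = Mul(50, Add(Rational(-2, 3), Add(4, -4, Mul(4, -4)))) = Mul(50, Add(Rational(-2, 3), Add(4, -4, -16))) = Mul(50, Add(Rational(-2, 3), -16)) = Mul(50, Rational(-50, 3)) = Rational(-2500, 3)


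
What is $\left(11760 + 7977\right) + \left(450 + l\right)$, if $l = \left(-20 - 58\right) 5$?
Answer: $19797$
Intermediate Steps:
$l = -390$ ($l = \left(-78\right) 5 = -390$)
$\left(11760 + 7977\right) + \left(450 + l\right) = \left(11760 + 7977\right) + \left(450 - 390\right) = 19737 + 60 = 19797$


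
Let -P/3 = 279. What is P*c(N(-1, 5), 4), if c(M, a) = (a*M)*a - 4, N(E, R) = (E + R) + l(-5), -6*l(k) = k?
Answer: -61380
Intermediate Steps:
P = -837 (P = -3*279 = -837)
l(k) = -k/6
N(E, R) = 5/6 + E + R (N(E, R) = (E + R) - 1/6*(-5) = (E + R) + 5/6 = 5/6 + E + R)
c(M, a) = -4 + M*a**2 (c(M, a) = (M*a)*a - 4 = M*a**2 - 4 = -4 + M*a**2)
P*c(N(-1, 5), 4) = -837*(-4 + (5/6 - 1 + 5)*4**2) = -837*(-4 + (29/6)*16) = -837*(-4 + 232/3) = -837*220/3 = -61380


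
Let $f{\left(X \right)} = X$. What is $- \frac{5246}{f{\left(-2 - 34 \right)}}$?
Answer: $\frac{2623}{18} \approx 145.72$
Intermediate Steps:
$- \frac{5246}{f{\left(-2 - 34 \right)}} = - \frac{5246}{-2 - 34} = - \frac{5246}{-36} = \left(-5246\right) \left(- \frac{1}{36}\right) = \frac{2623}{18}$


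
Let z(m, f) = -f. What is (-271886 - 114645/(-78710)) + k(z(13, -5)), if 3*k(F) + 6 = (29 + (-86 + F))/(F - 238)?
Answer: -2991745720349/11003658 ≈ -2.7189e+5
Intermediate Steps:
k(F) = -2 + (-57 + F)/(3*(-238 + F)) (k(F) = -2 + ((29 + (-86 + F))/(F - 238))/3 = -2 + ((-57 + F)/(-238 + F))/3 = -2 + (-57 + F)/(3*(-238 + F)))
(-271886 - 114645/(-78710)) + k(z(13, -5)) = (-271886 - 114645/(-78710)) + (1371 - (-5)*(-5))/(3*(-238 - 1*(-5))) = (-271886 - 114645*(-1/78710)) + (1371 - 5*5)/(3*(-238 + 5)) = (-271886 + 22929/15742) + (⅓)*(1371 - 25)/(-233) = -4280006483/15742 + (⅓)*(-1/233)*1346 = -4280006483/15742 - 1346/699 = -2991745720349/11003658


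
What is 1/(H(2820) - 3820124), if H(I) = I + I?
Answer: -1/3814484 ≈ -2.6216e-7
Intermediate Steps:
H(I) = 2*I
1/(H(2820) - 3820124) = 1/(2*2820 - 3820124) = 1/(5640 - 3820124) = 1/(-3814484) = -1/3814484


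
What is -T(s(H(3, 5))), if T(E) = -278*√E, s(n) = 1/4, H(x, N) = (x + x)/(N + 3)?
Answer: 139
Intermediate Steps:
H(x, N) = 2*x/(3 + N) (H(x, N) = (2*x)/(3 + N) = 2*x/(3 + N))
s(n) = ¼
-T(s(H(3, 5))) = -(-278)*√(¼) = -(-278)/2 = -1*(-139) = 139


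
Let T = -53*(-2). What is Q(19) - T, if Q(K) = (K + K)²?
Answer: 1338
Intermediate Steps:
Q(K) = 4*K² (Q(K) = (2*K)² = 4*K²)
T = 106
Q(19) - T = 4*19² - 1*106 = 4*361 - 106 = 1444 - 106 = 1338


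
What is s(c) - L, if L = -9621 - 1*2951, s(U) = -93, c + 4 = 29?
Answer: 12479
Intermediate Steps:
c = 25 (c = -4 + 29 = 25)
L = -12572 (L = -9621 - 2951 = -12572)
s(c) - L = -93 - 1*(-12572) = -93 + 12572 = 12479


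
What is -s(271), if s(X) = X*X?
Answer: -73441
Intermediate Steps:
s(X) = X**2
-s(271) = -1*271**2 = -1*73441 = -73441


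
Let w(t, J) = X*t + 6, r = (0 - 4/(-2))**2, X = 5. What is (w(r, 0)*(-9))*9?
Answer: -2106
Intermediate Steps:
r = 4 (r = (0 - 4*(-1/2))**2 = (0 + 2)**2 = 2**2 = 4)
w(t, J) = 6 + 5*t (w(t, J) = 5*t + 6 = 6 + 5*t)
(w(r, 0)*(-9))*9 = ((6 + 5*4)*(-9))*9 = ((6 + 20)*(-9))*9 = (26*(-9))*9 = -234*9 = -2106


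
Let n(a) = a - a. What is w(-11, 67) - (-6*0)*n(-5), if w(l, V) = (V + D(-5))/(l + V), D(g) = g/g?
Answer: 17/14 ≈ 1.2143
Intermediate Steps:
n(a) = 0
D(g) = 1
w(l, V) = (1 + V)/(V + l) (w(l, V) = (V + 1)/(l + V) = (1 + V)/(V + l))
w(-11, 67) - (-6*0)*n(-5) = (1 + 67)/(67 - 11) - (-6*0)*0 = 68/56 - 0*0 = (1/56)*68 - 1*0 = 17/14 + 0 = 17/14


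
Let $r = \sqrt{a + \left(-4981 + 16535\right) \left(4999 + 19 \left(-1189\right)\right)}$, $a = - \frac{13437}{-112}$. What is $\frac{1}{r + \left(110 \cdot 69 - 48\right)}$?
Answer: $\frac{281568}{9711878849} - \frac{4 i \sqrt{159354152853}}{29135636547} \approx 2.8992 \cdot 10^{-5} - 5.4805 \cdot 10^{-5} i$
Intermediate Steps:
$a = \frac{13437}{112}$ ($a = \left(-13437\right) \left(- \frac{1}{112}\right) = \frac{13437}{112} \approx 119.97$)
$r = \frac{i \sqrt{159354152853}}{28}$ ($r = \sqrt{\frac{13437}{112} + \left(-4981 + 16535\right) \left(4999 + 19 \left(-1189\right)\right)} = \sqrt{\frac{13437}{112} + 11554 \left(4999 - 22591\right)} = \sqrt{\frac{13437}{112} + 11554 \left(-17592\right)} = \sqrt{\frac{13437}{112} - 203257968} = \sqrt{- \frac{22764878979}{112}} = \frac{i \sqrt{159354152853}}{28} \approx 14257.0 i$)
$\frac{1}{r + \left(110 \cdot 69 - 48\right)} = \frac{1}{\frac{i \sqrt{159354152853}}{28} + \left(110 \cdot 69 - 48\right)} = \frac{1}{\frac{i \sqrt{159354152853}}{28} + \left(7590 - 48\right)} = \frac{1}{\frac{i \sqrt{159354152853}}{28} + 7542} = \frac{1}{7542 + \frac{i \sqrt{159354152853}}{28}}$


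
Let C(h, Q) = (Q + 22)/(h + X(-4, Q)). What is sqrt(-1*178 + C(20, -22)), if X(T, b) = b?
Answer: I*sqrt(178) ≈ 13.342*I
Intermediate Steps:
C(h, Q) = (22 + Q)/(Q + h) (C(h, Q) = (Q + 22)/(h + Q) = (22 + Q)/(Q + h))
sqrt(-1*178 + C(20, -22)) = sqrt(-1*178 + (22 - 22)/(-22 + 20)) = sqrt(-178 + 0/(-2)) = sqrt(-178 - 1/2*0) = sqrt(-178 + 0) = sqrt(-178) = I*sqrt(178)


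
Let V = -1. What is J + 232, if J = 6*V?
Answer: 226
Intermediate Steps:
J = -6 (J = 6*(-1) = -6)
J + 232 = -6 + 232 = 226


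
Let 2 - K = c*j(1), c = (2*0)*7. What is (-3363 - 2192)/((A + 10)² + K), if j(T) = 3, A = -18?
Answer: -505/6 ≈ -84.167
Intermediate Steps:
c = 0 (c = 0*7 = 0)
K = 2 (K = 2 - 0*3 = 2 - 1*0 = 2 + 0 = 2)
(-3363 - 2192)/((A + 10)² + K) = (-3363 - 2192)/((-18 + 10)² + 2) = -5555/((-8)² + 2) = -5555/(64 + 2) = -5555/66 = -5555*1/66 = -505/6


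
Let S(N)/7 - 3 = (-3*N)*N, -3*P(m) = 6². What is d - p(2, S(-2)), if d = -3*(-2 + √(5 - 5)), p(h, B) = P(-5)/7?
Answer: 54/7 ≈ 7.7143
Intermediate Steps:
P(m) = -12 (P(m) = -⅓*6² = -⅓*36 = -12)
S(N) = 21 - 21*N² (S(N) = 21 + 7*((-3*N)*N) = 21 + 7*(-3*N²) = 21 - 21*N²)
p(h, B) = -12/7
d = 6 (d = -3*(-2 + √0) = -3*(-2 + 0) = -3*(-2) = 6)
d - p(2, S(-2)) = 6 - 1*(-12/7) = 6 + 12/7 = 54/7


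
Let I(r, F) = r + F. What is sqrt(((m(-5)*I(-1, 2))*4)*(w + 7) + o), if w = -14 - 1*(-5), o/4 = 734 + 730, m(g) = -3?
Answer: 14*sqrt(30) ≈ 76.681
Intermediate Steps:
I(r, F) = F + r
o = 5856 (o = 4*(734 + 730) = 4*1464 = 5856)
w = -9 (w = -14 + 5 = -9)
sqrt(((m(-5)*I(-1, 2))*4)*(w + 7) + o) = sqrt((-3*(2 - 1)*4)*(-9 + 7) + 5856) = sqrt((-3*1*4)*(-2) + 5856) = sqrt(-3*4*(-2) + 5856) = sqrt(-12*(-2) + 5856) = sqrt(24 + 5856) = sqrt(5880) = 14*sqrt(30)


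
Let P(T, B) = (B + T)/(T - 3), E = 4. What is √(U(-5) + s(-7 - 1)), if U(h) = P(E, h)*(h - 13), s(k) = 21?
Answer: √39 ≈ 6.2450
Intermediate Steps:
P(T, B) = (B + T)/(-3 + T)
U(h) = (-13 + h)*(4 + h) (U(h) = ((h + 4)/(-3 + 4))*(h - 13) = ((4 + h)/1)*(-13 + h) = (1*(4 + h))*(-13 + h) = (4 + h)*(-13 + h) = (-13 + h)*(4 + h))
√(U(-5) + s(-7 - 1)) = √((-13 - 5)*(4 - 5) + 21) = √(-18*(-1) + 21) = √(18 + 21) = √39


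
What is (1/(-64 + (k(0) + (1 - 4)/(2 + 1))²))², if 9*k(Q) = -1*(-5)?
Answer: 6561/26708224 ≈ 0.00024565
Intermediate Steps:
k(Q) = 5/9 (k(Q) = (-1*(-5))/9 = (⅑)*5 = 5/9)
(1/(-64 + (k(0) + (1 - 4)/(2 + 1))²))² = (1/(-64 + (5/9 + (1 - 4)/(2 + 1))²))² = (1/(-64 + (5/9 - 3/3)²))² = (1/(-64 + (5/9 - 3*⅓)²))² = (1/(-64 + (5/9 - 1)²))² = (1/(-64 + (-4/9)²))² = (1/(-64 + 16/81))² = (1/(-5168/81))² = (-81/5168)² = 6561/26708224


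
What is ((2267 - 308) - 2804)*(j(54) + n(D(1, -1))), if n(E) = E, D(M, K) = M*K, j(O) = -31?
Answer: 27040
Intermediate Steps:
D(M, K) = K*M
((2267 - 308) - 2804)*(j(54) + n(D(1, -1))) = ((2267 - 308) - 2804)*(-31 - 1*1) = (1959 - 2804)*(-31 - 1) = -845*(-32) = 27040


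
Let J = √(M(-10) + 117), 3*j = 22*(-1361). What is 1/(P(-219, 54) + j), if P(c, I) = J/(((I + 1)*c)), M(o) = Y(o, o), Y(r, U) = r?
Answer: -1448015330850/14452158345436793 + 12045*√107/14452158345436793 ≈ -0.00010019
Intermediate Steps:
M(o) = o
j = -29942/3 (j = (22*(-1361))/3 = (⅓)*(-29942) = -29942/3 ≈ -9980.7)
J = √107 (J = √(-10 + 117) = √107 ≈ 10.344)
P(c, I) = √107/(c*(1 + I)) (P(c, I) = √107/(((I + 1)*c)) = √107/(((1 + I)*c)) = √107/((c*(1 + I))) = √107*(1/(c*(1 + I))) = √107/(c*(1 + I)))
1/(P(-219, 54) + j) = 1/(√107/(-219*(1 + 54)) - 29942/3) = 1/(√107*(-1/219)/55 - 29942/3) = 1/(√107*(-1/219)*(1/55) - 29942/3) = 1/(-√107/12045 - 29942/3) = 1/(-29942/3 - √107/12045)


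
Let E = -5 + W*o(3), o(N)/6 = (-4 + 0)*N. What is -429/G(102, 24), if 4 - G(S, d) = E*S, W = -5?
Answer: 429/36206 ≈ 0.011849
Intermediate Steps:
o(N) = -24*N (o(N) = 6*((-4 + 0)*N) = 6*(-4*N) = -24*N)
E = 355 (E = -5 - (-120)*3 = -5 - 5*(-72) = -5 + 360 = 355)
G(S, d) = 4 - 355*S
-429/G(102, 24) = -429/(4 - 355*102) = -429/(4 - 36210) = -429/(-36206) = -429*(-1/36206) = 429/36206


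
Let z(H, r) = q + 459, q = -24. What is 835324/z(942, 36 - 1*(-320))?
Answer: 835324/435 ≈ 1920.3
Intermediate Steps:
z(H, r) = 435 (z(H, r) = -24 + 459 = 435)
835324/z(942, 36 - 1*(-320)) = 835324/435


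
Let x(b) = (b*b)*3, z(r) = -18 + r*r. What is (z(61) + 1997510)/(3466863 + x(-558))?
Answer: 222357/488995 ≈ 0.45472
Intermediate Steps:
z(r) = -18 + r**2
x(b) = 3*b**2 (x(b) = b**2*3 = 3*b**2)
(z(61) + 1997510)/(3466863 + x(-558)) = ((-18 + 61**2) + 1997510)/(3466863 + 3*(-558)**2) = ((-18 + 3721) + 1997510)/(3466863 + 3*311364) = (3703 + 1997510)/(3466863 + 934092) = 2001213/4400955 = 2001213*(1/4400955) = 222357/488995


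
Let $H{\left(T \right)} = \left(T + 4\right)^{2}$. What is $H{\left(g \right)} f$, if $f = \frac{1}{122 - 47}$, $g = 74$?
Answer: $\frac{2028}{25} \approx 81.12$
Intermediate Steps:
$H{\left(T \right)} = \left(4 + T\right)^{2}$
$f = \frac{1}{75} \approx 0.013333$
$H{\left(g \right)} f = \left(4 + 74\right)^{2} \cdot \frac{1}{75} = 78^{2} \cdot \frac{1}{75} = 6084 \cdot \frac{1}{75} = \frac{2028}{25}$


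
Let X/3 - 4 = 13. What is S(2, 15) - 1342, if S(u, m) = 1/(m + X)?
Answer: -88571/66 ≈ -1342.0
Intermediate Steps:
X = 51 (X = 12 + 3*13 = 12 + 39 = 51)
S(u, m) = 1/(51 + m) (S(u, m) = 1/(m + 51) = 1/(51 + m))
S(2, 15) - 1342 = 1/(51 + 15) - 1342 = 1/66 - 1342 = -88571/66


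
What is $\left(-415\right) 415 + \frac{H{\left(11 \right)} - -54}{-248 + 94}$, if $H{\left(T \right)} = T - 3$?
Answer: $- \frac{13261356}{77} \approx -1.7223 \cdot 10^{5}$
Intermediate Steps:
$H{\left(T \right)} = -3 + T$ ($H{\left(T \right)} = T - 3 = -3 + T$)
$\left(-415\right) 415 + \frac{H{\left(11 \right)} - -54}{-248 + 94} = \left(-415\right) 415 + \frac{\left(-3 + 11\right) - -54}{-248 + 94} = -172225 + \frac{8 + 54}{-154} = -172225 + 62 \left(- \frac{1}{154}\right) = -172225 - \frac{31}{77} = - \frac{13261356}{77}$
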